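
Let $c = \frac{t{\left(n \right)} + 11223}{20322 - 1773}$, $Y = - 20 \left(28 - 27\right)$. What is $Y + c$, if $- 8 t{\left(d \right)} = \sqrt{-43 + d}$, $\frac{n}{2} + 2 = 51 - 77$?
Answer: $- \frac{39973}{2061} - \frac{i \sqrt{11}}{49464} \approx -19.395 - 6.7051 \cdot 10^{-5} i$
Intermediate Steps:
$n = -56$ ($n = -4 + 2 \left(51 - 77\right) = -4 + 2 \left(-26\right) = -4 - 52 = -56$)
$t{\left(d \right)} = - \frac{\sqrt{-43 + d}}{8}$
$Y = -20$ ($Y = \left(-20\right) 1 = -20$)
$c = \frac{1247}{2061} - \frac{i \sqrt{11}}{49464}$ ($c = \frac{- \frac{\sqrt{-43 - 56}}{8} + 11223}{20322 - 1773} = \frac{- \frac{\sqrt{-99}}{8} + 11223}{18549} = \left(- \frac{3 i \sqrt{11}}{8} + 11223\right) \frac{1}{18549} = \left(11223 - \frac{3 i \sqrt{11}}{8}\right) \frac{1}{18549} = \frac{1247}{2061} - \frac{i \sqrt{11}}{49464} \approx 0.60505 - 6.7051 \cdot 10^{-5} i$)
$Y + c = -20 + \left(\frac{1247}{2061} - \frac{i \sqrt{11}}{49464}\right) = - \frac{39973}{2061} - \frac{i \sqrt{11}}{49464}$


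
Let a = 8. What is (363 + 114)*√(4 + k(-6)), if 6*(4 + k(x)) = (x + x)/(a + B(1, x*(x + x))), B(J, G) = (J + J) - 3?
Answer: 477*I*√14/7 ≈ 254.97*I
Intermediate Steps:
B(J, G) = -3 + 2*J (B(J, G) = 2*J - 3 = -3 + 2*J)
k(x) = -4 + x/21 (k(x) = -4 + ((x + x)/(8 + (-3 + 2*1)))/6 = -4 + ((2*x)/(8 + (-3 + 2)))/6 = -4 + ((2*x)/(8 - 1))/6 = -4 + ((2*x)/7)/6 = -4 + ((2*x)*(⅐))/6 = -4 + (2*x/7)/6 = -4 + x/21)
(363 + 114)*√(4 + k(-6)) = (363 + 114)*√(4 + (-4 + (1/21)*(-6))) = 477*√(4 + (-4 - 2/7)) = 477*√(4 - 30/7) = 477*√(-2/7) = 477*(I*√14/7) = 477*I*√14/7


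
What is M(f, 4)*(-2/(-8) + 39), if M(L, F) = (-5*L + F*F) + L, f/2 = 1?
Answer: 314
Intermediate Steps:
f = 2 (f = 2*1 = 2)
M(L, F) = F**2 - 4*L (M(L, F) = (-5*L + F**2) + L = (F**2 - 5*L) + L = F**2 - 4*L)
M(f, 4)*(-2/(-8) + 39) = (4**2 - 4*2)*(-2/(-8) + 39) = (16 - 8)*(-2*(-1/8) + 39) = 8*(1/4 + 39) = 8*(157/4) = 314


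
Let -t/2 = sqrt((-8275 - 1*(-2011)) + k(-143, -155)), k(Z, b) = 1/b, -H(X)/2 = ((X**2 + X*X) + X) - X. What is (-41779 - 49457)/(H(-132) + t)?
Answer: 246402889920/188230352041 - 45618*I*sqrt(150492755)/188230352041 ≈ 1.309 - 0.0029731*I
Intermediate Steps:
H(X) = -4*X**2 (H(X) = -2*(((X**2 + X*X) + X) - X) = -2*(((X**2 + X**2) + X) - X) = -2*((2*X**2 + X) - X) = -2*((X + 2*X**2) - X) = -4*X**2)
t = -2*I*sqrt(150492755)/155 (t = -2*sqrt((-8275 - 1*(-2011)) + 1/(-155)) = -2*sqrt((-8275 + 2011) - 1/155) = -2*sqrt(-6264 - 1/155) = -2*I*sqrt(150492755)/155 ≈ -158.29*I)
(-41779 - 49457)/(H(-132) + t) = (-41779 - 49457)/(-4*(-132)**2 - 2*I*sqrt(150492755)/155) = -91236/(-4*17424 - 2*I*sqrt(150492755)/155) = -91236/(-69696 - 2*I*sqrt(150492755)/155)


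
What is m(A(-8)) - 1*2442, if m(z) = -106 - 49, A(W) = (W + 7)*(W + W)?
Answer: -2597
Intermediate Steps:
A(W) = 2*W*(7 + W) (A(W) = (7 + W)*(2*W) = 2*W*(7 + W))
m(z) = -155
m(A(-8)) - 1*2442 = -155 - 1*2442 = -155 - 2442 = -2597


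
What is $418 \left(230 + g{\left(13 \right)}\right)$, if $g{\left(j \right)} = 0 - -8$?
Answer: $99484$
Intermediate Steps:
$g{\left(j \right)} = 8$ ($g{\left(j \right)} = 0 + 8 = 8$)
$418 \left(230 + g{\left(13 \right)}\right) = 418 \left(230 + 8\right) = 418 \cdot 238 = 99484$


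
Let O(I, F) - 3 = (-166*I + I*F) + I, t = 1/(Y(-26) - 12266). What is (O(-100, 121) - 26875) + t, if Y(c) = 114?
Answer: -273079745/12152 ≈ -22472.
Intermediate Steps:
t = -1/12152 (t = 1/(114 - 12266) = 1/(-12152) = -1/12152 ≈ -8.2291e-5)
O(I, F) = 3 - 165*I + F*I (O(I, F) = 3 + ((-166*I + I*F) + I) = 3 + ((-166*I + F*I) + I) = 3 + (-165*I + F*I) = 3 - 165*I + F*I)
(O(-100, 121) - 26875) + t = ((3 - 165*(-100) + 121*(-100)) - 26875) - 1/12152 = ((3 + 16500 - 12100) - 26875) - 1/12152 = (4403 - 26875) - 1/12152 = -22472 - 1/12152 = -273079745/12152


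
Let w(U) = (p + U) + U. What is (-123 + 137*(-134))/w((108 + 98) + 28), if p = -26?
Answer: -18481/442 ≈ -41.812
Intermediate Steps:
w(U) = -26 + 2*U (w(U) = (-26 + U) + U = -26 + 2*U)
(-123 + 137*(-134))/w((108 + 98) + 28) = (-123 + 137*(-134))/(-26 + 2*((108 + 98) + 28)) = (-123 - 18358)/(-26 + 2*(206 + 28)) = -18481/(-26 + 2*234) = -18481/(-26 + 468) = -18481/442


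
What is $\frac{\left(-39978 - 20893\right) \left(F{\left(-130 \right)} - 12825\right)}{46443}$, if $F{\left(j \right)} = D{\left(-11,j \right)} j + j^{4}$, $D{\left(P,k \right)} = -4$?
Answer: $- \frac{17384617292345}{46443} \approx -3.7432 \cdot 10^{8}$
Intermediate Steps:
$F{\left(j \right)} = j^{4} - 4 j$ ($F{\left(j \right)} = - 4 j + j^{4} = j^{4} - 4 j$)
$\frac{\left(-39978 - 20893\right) \left(F{\left(-130 \right)} - 12825\right)}{46443} = \frac{\left(-39978 - 20893\right) \left(- 130 \left(-4 + \left(-130\right)^{3}\right) - 12825\right)}{46443} = - 60871 \left(- 130 \left(-4 - 2197000\right) - 12825\right) \frac{1}{46443} = - 60871 \left(\left(-130\right) \left(-2197004\right) - 12825\right) \frac{1}{46443} = - 60871 \left(285610520 - 12825\right) \frac{1}{46443} = \left(-60871\right) 285597695 \cdot \frac{1}{46443} = \left(-17384617292345\right) \frac{1}{46443} = - \frac{17384617292345}{46443}$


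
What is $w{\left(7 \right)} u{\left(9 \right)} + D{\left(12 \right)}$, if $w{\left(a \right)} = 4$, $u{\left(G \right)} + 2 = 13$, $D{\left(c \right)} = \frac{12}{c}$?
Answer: $45$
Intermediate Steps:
$u{\left(G \right)} = 11$ ($u{\left(G \right)} = -2 + 13 = 11$)
$w{\left(7 \right)} u{\left(9 \right)} + D{\left(12 \right)} = 4 \cdot 11 + \frac{12}{12} = 44 + 12 \cdot \frac{1}{12} = 44 + 1 = 45$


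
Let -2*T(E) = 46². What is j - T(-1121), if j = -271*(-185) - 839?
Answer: 50354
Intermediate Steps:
T(E) = -1058 (T(E) = -½*46² = -½*2116 = -1058)
j = 49296 (j = 50135 - 839 = 49296)
j - T(-1121) = 49296 - 1*(-1058) = 49296 + 1058 = 50354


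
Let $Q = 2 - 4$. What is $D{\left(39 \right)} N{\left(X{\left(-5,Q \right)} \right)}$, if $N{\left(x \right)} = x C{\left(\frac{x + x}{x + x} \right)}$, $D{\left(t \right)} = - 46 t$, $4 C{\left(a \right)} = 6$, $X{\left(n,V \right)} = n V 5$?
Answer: $-134550$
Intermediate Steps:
$Q = -2$ ($Q = 2 - 4 = -2$)
$X{\left(n,V \right)} = 5 V n$ ($X{\left(n,V \right)} = V n 5 = 5 V n$)
$C{\left(a \right)} = \frac{3}{2}$ ($C{\left(a \right)} = \frac{1}{4} \cdot 6 = \frac{3}{2}$)
$N{\left(x \right)} = \frac{3 x}{2}$ ($N{\left(x \right)} = x \frac{3}{2} = \frac{3 x}{2}$)
$D{\left(39 \right)} N{\left(X{\left(-5,Q \right)} \right)} = \left(-46\right) 39 \frac{3 \cdot 5 \left(-2\right) \left(-5\right)}{2} = - 1794 \cdot \frac{3}{2} \cdot 50 = \left(-1794\right) 75 = -134550$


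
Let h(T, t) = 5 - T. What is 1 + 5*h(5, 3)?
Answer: 1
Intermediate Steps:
1 + 5*h(5, 3) = 1 + 5*(5 - 1*5) = 1 + 5*(5 - 5) = 1 + 5*0 = 1 + 0 = 1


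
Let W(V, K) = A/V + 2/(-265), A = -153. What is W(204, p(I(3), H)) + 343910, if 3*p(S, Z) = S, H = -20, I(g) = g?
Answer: 364543797/1060 ≈ 3.4391e+5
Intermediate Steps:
p(S, Z) = S/3
W(V, K) = -2/265 - 153/V (W(V, K) = -153/V + 2/(-265) = -153/V + 2*(-1/265) = -153/V - 2/265 = -2/265 - 153/V)
W(204, p(I(3), H)) + 343910 = (-2/265 - 153/204) + 343910 = (-2/265 - 153*1/204) + 343910 = (-2/265 - ¾) + 343910 = -803/1060 + 343910 = 364543797/1060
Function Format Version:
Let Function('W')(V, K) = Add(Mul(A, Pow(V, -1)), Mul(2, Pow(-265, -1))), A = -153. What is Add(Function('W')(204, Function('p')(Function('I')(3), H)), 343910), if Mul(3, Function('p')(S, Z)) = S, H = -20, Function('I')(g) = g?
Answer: Rational(364543797, 1060) ≈ 3.4391e+5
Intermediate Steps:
Function('p')(S, Z) = Mul(Rational(1, 3), S)
Function('W')(V, K) = Add(Rational(-2, 265), Mul(-153, Pow(V, -1))) (Function('W')(V, K) = Add(Mul(-153, Pow(V, -1)), Mul(2, Pow(-265, -1))) = Add(Mul(-153, Pow(V, -1)), Mul(2, Rational(-1, 265))) = Add(Mul(-153, Pow(V, -1)), Rational(-2, 265)) = Add(Rational(-2, 265), Mul(-153, Pow(V, -1))))
Add(Function('W')(204, Function('p')(Function('I')(3), H)), 343910) = Add(Add(Rational(-2, 265), Mul(-153, Pow(204, -1))), 343910) = Add(Add(Rational(-2, 265), Mul(-153, Rational(1, 204))), 343910) = Add(Add(Rational(-2, 265), Rational(-3, 4)), 343910) = Add(Rational(-803, 1060), 343910) = Rational(364543797, 1060)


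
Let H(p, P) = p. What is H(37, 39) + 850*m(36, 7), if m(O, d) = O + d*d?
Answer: 72287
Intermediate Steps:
m(O, d) = O + d²
H(37, 39) + 850*m(36, 7) = 37 + 850*(36 + 7²) = 37 + 850*(36 + 49) = 37 + 850*85 = 37 + 72250 = 72287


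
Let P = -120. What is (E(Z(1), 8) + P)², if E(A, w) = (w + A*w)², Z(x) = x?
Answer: 18496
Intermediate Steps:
(E(Z(1), 8) + P)² = (8²*(1 + 1)² - 120)² = (64*2² - 120)² = (64*4 - 120)² = (256 - 120)² = 136² = 18496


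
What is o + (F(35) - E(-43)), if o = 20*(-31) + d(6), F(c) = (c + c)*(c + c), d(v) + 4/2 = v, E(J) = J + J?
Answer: 4370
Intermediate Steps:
E(J) = 2*J
d(v) = -2 + v
F(c) = 4*c² (F(c) = (2*c)*(2*c) = 4*c²)
o = -616 (o = 20*(-31) + (-2 + 6) = -620 + 4 = -616)
o + (F(35) - E(-43)) = -616 + (4*35² - 2*(-43)) = -616 + (4*1225 - 1*(-86)) = -616 + (4900 + 86) = -616 + 4986 = 4370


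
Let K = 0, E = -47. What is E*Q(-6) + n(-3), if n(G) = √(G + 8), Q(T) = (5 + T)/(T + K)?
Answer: -47/6 + √5 ≈ -5.5973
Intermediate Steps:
Q(T) = (5 + T)/T (Q(T) = (5 + T)/(T + 0) = (5 + T)/T)
n(G) = √(8 + G)
E*Q(-6) + n(-3) = -47*(5 - 6)/(-6) + √(8 - 3) = -(-47)*(-1)/6 + √5 = -47*⅙ + √5 = -47/6 + √5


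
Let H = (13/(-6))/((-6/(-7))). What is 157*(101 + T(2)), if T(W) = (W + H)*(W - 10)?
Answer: 148679/9 ≈ 16520.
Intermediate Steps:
H = -91/36 (H = (13*(-⅙))/((-6*(-⅐))) = -13/(6*6/7) = -13/6*7/6 = -91/36 ≈ -2.5278)
T(W) = (-10 + W)*(-91/36 + W) (T(W) = (W - 91/36)*(W - 10) = (-91/36 + W)*(-10 + W) = (-10 + W)*(-91/36 + W))
157*(101 + T(2)) = 157*(101 + (455/18 + 2² - 451/36*2)) = 157*(101 + (455/18 + 4 - 451/18)) = 157*(101 + 38/9) = 157*(947/9) = 148679/9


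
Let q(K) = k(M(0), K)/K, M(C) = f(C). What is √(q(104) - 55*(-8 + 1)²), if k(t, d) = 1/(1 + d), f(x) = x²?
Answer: I*√80342259270/5460 ≈ 51.913*I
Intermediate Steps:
M(C) = C²
q(K) = 1/(K*(1 + K)) (q(K) = 1/((1 + K)*K) = 1/(K*(1 + K)))
√(q(104) - 55*(-8 + 1)²) = √(1/(104*(1 + 104)) - 55*(-8 + 1)²) = √((1/104)/105 - 55*(-7)²) = √((1/104)*(1/105) - 55*49) = √(1/10920 - 2695) = √(-29429399/10920) = I*√80342259270/5460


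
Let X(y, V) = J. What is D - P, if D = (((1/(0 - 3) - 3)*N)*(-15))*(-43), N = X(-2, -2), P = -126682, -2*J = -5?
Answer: 121307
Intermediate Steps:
J = 5/2 (J = -½*(-5) = 5/2 ≈ 2.5000)
X(y, V) = 5/2
N = 5/2 ≈ 2.5000
D = -5375 (D = (((1/(0 - 3) - 3)*(5/2))*(-15))*(-43) = (((1/(-3) - 3)*(5/2))*(-15))*(-43) = (((-⅓ - 3)*(5/2))*(-15))*(-43) = (-10/3*5/2*(-15))*(-43) = -25/3*(-15)*(-43) = 125*(-43) = -5375)
D - P = -5375 - 1*(-126682) = -5375 + 126682 = 121307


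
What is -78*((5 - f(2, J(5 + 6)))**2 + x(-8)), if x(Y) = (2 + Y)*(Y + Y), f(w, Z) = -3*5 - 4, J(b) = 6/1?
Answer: -52416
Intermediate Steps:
J(b) = 6 (J(b) = 6*1 = 6)
f(w, Z) = -19 (f(w, Z) = -15 - 4 = -19)
x(Y) = 2*Y*(2 + Y) (x(Y) = (2 + Y)*(2*Y) = 2*Y*(2 + Y))
-78*((5 - f(2, J(5 + 6)))**2 + x(-8)) = -78*((5 - 1*(-19))**2 + 2*(-8)*(2 - 8)) = -78*((5 + 19)**2 + 2*(-8)*(-6)) = -78*(24**2 + 96) = -78*(576 + 96) = -78*672 = -52416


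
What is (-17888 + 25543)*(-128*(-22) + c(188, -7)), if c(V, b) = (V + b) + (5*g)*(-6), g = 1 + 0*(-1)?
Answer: 22712385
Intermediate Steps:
g = 1 (g = 1 + 0 = 1)
c(V, b) = -30 + V + b (c(V, b) = (V + b) + (5*1)*(-6) = (V + b) + 5*(-6) = (V + b) - 30 = -30 + V + b)
(-17888 + 25543)*(-128*(-22) + c(188, -7)) = (-17888 + 25543)*(-128*(-22) + (-30 + 188 - 7)) = 7655*(2816 + 151) = 7655*2967 = 22712385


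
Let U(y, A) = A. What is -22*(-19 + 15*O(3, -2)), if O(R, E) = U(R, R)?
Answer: -572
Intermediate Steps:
O(R, E) = R
-22*(-19 + 15*O(3, -2)) = -22*(-19 + 15*3) = -22*(-19 + 45) = -22*26 = -572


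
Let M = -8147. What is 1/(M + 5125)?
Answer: -1/3022 ≈ -0.00033091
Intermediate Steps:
1/(M + 5125) = 1/(-8147 + 5125) = 1/(-3022) = -1/3022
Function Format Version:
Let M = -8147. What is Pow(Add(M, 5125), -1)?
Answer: Rational(-1, 3022) ≈ -0.00033091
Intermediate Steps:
Pow(Add(M, 5125), -1) = Pow(Add(-8147, 5125), -1) = Pow(-3022, -1) = Rational(-1, 3022)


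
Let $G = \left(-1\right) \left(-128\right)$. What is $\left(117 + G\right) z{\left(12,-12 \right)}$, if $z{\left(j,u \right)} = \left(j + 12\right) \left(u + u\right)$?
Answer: $-141120$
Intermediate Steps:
$z{\left(j,u \right)} = 2 u \left(12 + j\right)$ ($z{\left(j,u \right)} = \left(12 + j\right) 2 u = 2 u \left(12 + j\right)$)
$G = 128$
$\left(117 + G\right) z{\left(12,-12 \right)} = \left(117 + 128\right) 2 \left(-12\right) \left(12 + 12\right) = 245 \cdot 2 \left(-12\right) 24 = 245 \left(-576\right) = -141120$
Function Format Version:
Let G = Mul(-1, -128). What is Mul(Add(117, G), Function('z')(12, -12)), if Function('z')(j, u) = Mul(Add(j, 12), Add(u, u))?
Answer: -141120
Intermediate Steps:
Function('z')(j, u) = Mul(2, u, Add(12, j)) (Function('z')(j, u) = Mul(Add(12, j), Mul(2, u)) = Mul(2, u, Add(12, j)))
G = 128
Mul(Add(117, G), Function('z')(12, -12)) = Mul(Add(117, 128), Mul(2, -12, Add(12, 12))) = Mul(245, Mul(2, -12, 24)) = Mul(245, -576) = -141120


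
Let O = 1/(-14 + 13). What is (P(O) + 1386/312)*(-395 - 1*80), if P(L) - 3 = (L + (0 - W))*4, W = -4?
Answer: -480225/52 ≈ -9235.1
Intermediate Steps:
O = -1 (O = 1/(-1) = -1)
P(L) = 19 + 4*L (P(L) = 3 + (L + (0 - 1*(-4)))*4 = 3 + (L + (0 + 4))*4 = 3 + (L + 4)*4 = 3 + (4 + L)*4 = 3 + (16 + 4*L) = 19 + 4*L)
(P(O) + 1386/312)*(-395 - 1*80) = ((19 + 4*(-1)) + 1386/312)*(-395 - 1*80) = ((19 - 4) + 1386*(1/312))*(-395 - 80) = (15 + 231/52)*(-475) = (1011/52)*(-475) = -480225/52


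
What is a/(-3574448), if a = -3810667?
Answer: 3810667/3574448 ≈ 1.0661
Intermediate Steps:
a/(-3574448) = -3810667/(-3574448) = -3810667*(-1/3574448) = 3810667/3574448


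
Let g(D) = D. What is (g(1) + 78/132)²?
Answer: 1225/484 ≈ 2.5310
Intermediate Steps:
(g(1) + 78/132)² = (1 + 78/132)² = (1 + 78*(1/132))² = (1 + 13/22)² = (35/22)² = 1225/484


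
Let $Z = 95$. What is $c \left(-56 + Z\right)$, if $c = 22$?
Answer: $858$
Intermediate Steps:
$c \left(-56 + Z\right) = 22 \left(-56 + 95\right) = 22 \cdot 39 = 858$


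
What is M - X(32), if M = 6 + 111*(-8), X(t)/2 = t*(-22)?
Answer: 526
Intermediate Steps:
X(t) = -44*t (X(t) = 2*(t*(-22)) = 2*(-22*t) = -44*t)
M = -882 (M = 6 - 888 = -882)
M - X(32) = -882 - (-44)*32 = -882 - 1*(-1408) = -882 + 1408 = 526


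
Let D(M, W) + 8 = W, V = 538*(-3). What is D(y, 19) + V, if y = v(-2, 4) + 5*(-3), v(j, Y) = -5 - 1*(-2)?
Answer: -1603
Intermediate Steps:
v(j, Y) = -3 (v(j, Y) = -5 + 2 = -3)
y = -18 (y = -3 + 5*(-3) = -3 - 15 = -18)
V = -1614
D(M, W) = -8 + W
D(y, 19) + V = (-8 + 19) - 1614 = 11 - 1614 = -1603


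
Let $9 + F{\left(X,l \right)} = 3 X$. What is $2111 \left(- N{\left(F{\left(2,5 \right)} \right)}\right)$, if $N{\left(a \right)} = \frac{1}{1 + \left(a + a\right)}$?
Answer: $\frac{2111}{5} \approx 422.2$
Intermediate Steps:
$F{\left(X,l \right)} = -9 + 3 X$
$N{\left(a \right)} = \frac{1}{1 + 2 a}$
$2111 \left(- N{\left(F{\left(2,5 \right)} \right)}\right) = 2111 \left(- \frac{1}{1 + 2 \left(-9 + 3 \cdot 2\right)}\right) = 2111 \left(- \frac{1}{1 + 2 \left(-9 + 6\right)}\right) = 2111 \left(- \frac{1}{1 + 2 \left(-3\right)}\right) = 2111 \left(- \frac{1}{1 - 6}\right) = 2111 \left(- \frac{1}{-5}\right) = 2111 \left(\left(-1\right) \left(- \frac{1}{5}\right)\right) = 2111 \cdot \frac{1}{5} = \frac{2111}{5}$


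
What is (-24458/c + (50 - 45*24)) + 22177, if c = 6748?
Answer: 10191107/482 ≈ 21143.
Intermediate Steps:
(-24458/c + (50 - 45*24)) + 22177 = (-24458/6748 + (50 - 45*24)) + 22177 = (-24458*1/6748 + (50 - 1080)) + 22177 = (-1747/482 - 1030) + 22177 = -498207/482 + 22177 = 10191107/482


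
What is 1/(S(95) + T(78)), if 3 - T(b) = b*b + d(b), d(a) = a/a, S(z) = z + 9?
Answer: -1/5978 ≈ -0.00016728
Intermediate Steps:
S(z) = 9 + z
d(a) = 1
T(b) = 2 - b² (T(b) = 3 - (b*b + 1) = 3 - (b² + 1) = 3 - (1 + b²) = 3 + (-1 - b²) = 2 - b²)
1/(S(95) + T(78)) = 1/((9 + 95) + (2 - 1*78²)) = 1/(104 + (2 - 1*6084)) = 1/(104 + (2 - 6084)) = 1/(104 - 6082) = 1/(-5978) = -1/5978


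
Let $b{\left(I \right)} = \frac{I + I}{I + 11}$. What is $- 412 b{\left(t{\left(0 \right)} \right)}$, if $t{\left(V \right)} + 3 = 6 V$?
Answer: $309$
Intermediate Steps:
$t{\left(V \right)} = -3 + 6 V$
$b{\left(I \right)} = \frac{2 I}{11 + I}$
$- 412 b{\left(t{\left(0 \right)} \right)} = - 412 \frac{2 \left(-3 + 6 \cdot 0\right)}{11 + \left(-3 + 6 \cdot 0\right)} = - 412 \frac{2 \left(-3 + 0\right)}{11 + \left(-3 + 0\right)} = - 412 \cdot 2 \left(-3\right) \frac{1}{11 - 3} = - 412 \cdot 2 \left(-3\right) \frac{1}{8} = \left(-412\right) \left(- \frac{3}{4}\right) = 309$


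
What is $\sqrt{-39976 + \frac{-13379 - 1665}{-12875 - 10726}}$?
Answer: $\frac{2 i \sqrt{5566641203433}}{23601} \approx 199.94 i$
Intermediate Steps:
$\sqrt{-39976 + \frac{-13379 - 1665}{-12875 - 10726}} = \sqrt{-39976 - \frac{15044}{-23601}} = \sqrt{-39976 - - \frac{15044}{23601}} = \sqrt{-39976 + \frac{15044}{23601}} = \sqrt{- \frac{943458532}{23601}} = \frac{2 i \sqrt{5566641203433}}{23601}$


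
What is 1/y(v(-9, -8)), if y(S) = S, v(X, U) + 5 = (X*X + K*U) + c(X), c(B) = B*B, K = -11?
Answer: 1/245 ≈ 0.0040816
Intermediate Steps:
c(B) = B²
v(X, U) = -5 - 11*U + 2*X² (v(X, U) = -5 + ((X*X - 11*U) + X²) = -5 + ((X² - 11*U) + X²) = -5 + (-11*U + 2*X²) = -5 - 11*U + 2*X²)
1/y(v(-9, -8)) = 1/(-5 - 11*(-8) + 2*(-9)²) = 1/(-5 + 88 + 2*81) = 1/(-5 + 88 + 162) = 1/245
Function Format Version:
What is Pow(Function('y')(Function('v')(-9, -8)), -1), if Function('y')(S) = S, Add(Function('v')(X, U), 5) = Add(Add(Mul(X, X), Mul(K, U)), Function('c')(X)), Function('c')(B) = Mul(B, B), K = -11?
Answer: Rational(1, 245) ≈ 0.0040816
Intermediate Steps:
Function('c')(B) = Pow(B, 2)
Function('v')(X, U) = Add(-5, Mul(-11, U), Mul(2, Pow(X, 2))) (Function('v')(X, U) = Add(-5, Add(Add(Mul(X, X), Mul(-11, U)), Pow(X, 2))) = Add(-5, Add(Add(Pow(X, 2), Mul(-11, U)), Pow(X, 2))) = Add(-5, Add(Mul(-11, U), Mul(2, Pow(X, 2)))) = Add(-5, Mul(-11, U), Mul(2, Pow(X, 2))))
Pow(Function('y')(Function('v')(-9, -8)), -1) = Pow(Add(-5, Mul(-11, -8), Mul(2, Pow(-9, 2))), -1) = Pow(Add(-5, 88, Mul(2, 81)), -1) = Pow(Add(-5, 88, 162), -1) = Pow(245, -1) = Rational(1, 245)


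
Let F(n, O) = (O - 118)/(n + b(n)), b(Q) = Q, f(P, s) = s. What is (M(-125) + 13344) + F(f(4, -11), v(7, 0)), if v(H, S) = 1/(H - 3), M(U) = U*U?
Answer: 2549743/88 ≈ 28974.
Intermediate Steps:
M(U) = U²
v(H, S) = 1/(-3 + H)
F(n, O) = (-118 + O)/(2*n) (F(n, O) = (O - 118)/(n + n) = (-118 + O)/((2*n)) = (-118 + O)*(1/(2*n)) = (-118 + O)/(2*n))
(M(-125) + 13344) + F(f(4, -11), v(7, 0)) = ((-125)² + 13344) + (½)*(-118 + 1/(-3 + 7))/(-11) = (15625 + 13344) + (½)*(-1/11)*(-118 + 1/4) = 28969 + (½)*(-1/11)*(-118 + ¼) = 28969 + (½)*(-1/11)*(-471/4) = 28969 + 471/88 = 2549743/88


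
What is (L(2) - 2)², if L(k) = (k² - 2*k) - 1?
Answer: 9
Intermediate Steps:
L(k) = -1 + k² - 2*k
(L(2) - 2)² = ((-1 + 2² - 2*2) - 2)² = ((-1 + 4 - 4) - 2)² = (-1 - 2)² = (-3)² = 9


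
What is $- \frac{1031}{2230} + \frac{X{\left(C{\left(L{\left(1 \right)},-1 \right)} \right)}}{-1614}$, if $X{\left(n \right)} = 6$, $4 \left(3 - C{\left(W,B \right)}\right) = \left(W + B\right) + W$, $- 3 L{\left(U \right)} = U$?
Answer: $- \frac{279569}{599870} \approx -0.46605$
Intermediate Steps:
$L{\left(U \right)} = - \frac{U}{3}$
$C{\left(W,B \right)} = 3 - \frac{W}{2} - \frac{B}{4}$ ($C{\left(W,B \right)} = 3 - \frac{\left(W + B\right) + W}{4} = 3 - \frac{\left(B + W\right) + W}{4} = 3 - \frac{B + 2 W}{4} = 3 - \left(\frac{W}{2} + \frac{B}{4}\right) = 3 - \frac{W}{2} - \frac{B}{4}$)
$- \frac{1031}{2230} + \frac{X{\left(C{\left(L{\left(1 \right)},-1 \right)} \right)}}{-1614} = - \frac{1031}{2230} + \frac{6}{-1614} = \left(-1031\right) \frac{1}{2230} + 6 \left(- \frac{1}{1614}\right) = - \frac{1031}{2230} - \frac{1}{269} = - \frac{279569}{599870}$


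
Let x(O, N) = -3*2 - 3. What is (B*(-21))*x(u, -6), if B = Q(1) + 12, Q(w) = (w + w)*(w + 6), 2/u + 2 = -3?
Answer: 4914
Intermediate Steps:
u = -2/5 (u = 2/(-2 - 3) = 2/(-5) = 2*(-1/5) = -2/5 ≈ -0.40000)
x(O, N) = -9 (x(O, N) = -6 - 3 = -9)
Q(w) = 2*w*(6 + w) (Q(w) = (2*w)*(6 + w) = 2*w*(6 + w))
B = 26 (B = 2*1*(6 + 1) + 12 = 2*1*7 + 12 = 14 + 12 = 26)
(B*(-21))*x(u, -6) = (26*(-21))*(-9) = -546*(-9) = 4914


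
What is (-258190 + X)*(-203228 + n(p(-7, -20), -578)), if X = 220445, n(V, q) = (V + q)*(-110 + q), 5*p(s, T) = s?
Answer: -7375342804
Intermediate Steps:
p(s, T) = s/5
n(V, q) = (-110 + q)*(V + q)
(-258190 + X)*(-203228 + n(p(-7, -20), -578)) = (-258190 + 220445)*(-203228 + ((-578)**2 - 22*(-7) - 110*(-578) + ((1/5)*(-7))*(-578))) = -37745*(-203228 + (334084 - 110*(-7/5) + 63580 - 7/5*(-578))) = -37745*(-203228 + (334084 + 154 + 63580 + 4046/5)) = -37745*(-203228 + 1993136/5) = -37745*976996/5 = -7375342804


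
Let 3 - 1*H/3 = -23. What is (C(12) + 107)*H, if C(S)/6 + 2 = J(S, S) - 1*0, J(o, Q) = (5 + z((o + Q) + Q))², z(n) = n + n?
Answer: 2782182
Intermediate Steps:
z(n) = 2*n
H = 78 (H = 9 - 3*(-23) = 9 + 69 = 78)
J(o, Q) = (5 + 2*o + 4*Q)² (J(o, Q) = (5 + 2*((o + Q) + Q))² = (5 + 2*((Q + o) + Q))² = (5 + 2*(o + 2*Q))² = (5 + (2*o + 4*Q))² = (5 + 2*o + 4*Q)²)
C(S) = -12 + 6*(5 + 6*S)² (C(S) = -12 + 6*((5 + 2*S + 4*S)² - 1*0) = -12 + 6*((5 + 6*S)² + 0) = -12 + 6*(5 + 6*S)²)
(C(12) + 107)*H = ((-12 + 6*(5 + 6*12)²) + 107)*78 = ((-12 + 6*(5 + 72)²) + 107)*78 = ((-12 + 6*77²) + 107)*78 = ((-12 + 6*5929) + 107)*78 = ((-12 + 35574) + 107)*78 = (35562 + 107)*78 = 35669*78 = 2782182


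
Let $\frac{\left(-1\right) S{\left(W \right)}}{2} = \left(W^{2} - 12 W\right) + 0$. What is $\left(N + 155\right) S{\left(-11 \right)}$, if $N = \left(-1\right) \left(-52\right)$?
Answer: $-104742$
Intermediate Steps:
$S{\left(W \right)} = - 2 W^{2} + 24 W$ ($S{\left(W \right)} = - 2 \left(\left(W^{2} - 12 W\right) + 0\right) = - 2 \left(W^{2} - 12 W\right) = - 2 W^{2} + 24 W$)
$N = 52$
$\left(N + 155\right) S{\left(-11 \right)} = \left(52 + 155\right) 2 \left(-11\right) \left(12 - -11\right) = 207 \cdot 2 \left(-11\right) \left(12 + 11\right) = 207 \cdot 2 \left(-11\right) 23 = 207 \left(-506\right) = -104742$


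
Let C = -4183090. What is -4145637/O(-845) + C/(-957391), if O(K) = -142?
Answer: 3969589551847/135949522 ≈ 29199.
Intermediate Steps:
-4145637/O(-845) + C/(-957391) = -4145637/(-142) - 4183090/(-957391) = -4145637*(-1/142) - 4183090*(-1/957391) = 4145637/142 + 4183090/957391 = 3969589551847/135949522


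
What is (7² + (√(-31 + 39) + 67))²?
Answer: 13464 + 464*√2 ≈ 14120.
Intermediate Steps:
(7² + (√(-31 + 39) + 67))² = (49 + (√8 + 67))² = (49 + (2*√2 + 67))² = (49 + (67 + 2*√2))² = (116 + 2*√2)²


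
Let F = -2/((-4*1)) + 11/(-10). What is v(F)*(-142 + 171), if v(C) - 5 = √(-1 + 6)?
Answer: 145 + 29*√5 ≈ 209.85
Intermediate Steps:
F = -⅗ (F = -2/(-4) + 11*(-⅒) = -2*(-¼) - 11/10 = ½ - 11/10 = -⅗ ≈ -0.60000)
v(C) = 5 + √5 (v(C) = 5 + √(-1 + 6) = 5 + √5)
v(F)*(-142 + 171) = (5 + √5)*(-142 + 171) = (5 + √5)*29 = 145 + 29*√5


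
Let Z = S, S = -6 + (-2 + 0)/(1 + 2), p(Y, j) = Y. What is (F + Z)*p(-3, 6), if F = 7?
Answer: -1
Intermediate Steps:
S = -20/3 (S = -6 - 2/3 = -20/3 ≈ -6.6667)
Z = -20/3 ≈ -6.6667
(F + Z)*p(-3, 6) = (7 - 20/3)*(-3) = (1/3)*(-3) = -1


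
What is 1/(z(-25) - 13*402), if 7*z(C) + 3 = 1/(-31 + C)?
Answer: -392/2048761 ≈ -0.00019134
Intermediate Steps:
z(C) = -3/7 + 1/(7*(-31 + C))
1/(z(-25) - 13*402) = 1/((94 - 3*(-25))/(7*(-31 - 25)) - 13*402) = 1/((⅐)*(94 + 75)/(-56) - 5226) = 1/((⅐)*(-1/56)*169 - 5226) = 1/(-169/392 - 5226) = 1/(-2048761/392) = -392/2048761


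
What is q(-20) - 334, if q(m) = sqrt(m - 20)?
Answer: -334 + 2*I*sqrt(10) ≈ -334.0 + 6.3246*I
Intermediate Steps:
q(m) = sqrt(-20 + m)
q(-20) - 334 = sqrt(-20 - 20) - 334 = sqrt(-40) - 334 = 2*I*sqrt(10) - 334 = -334 + 2*I*sqrt(10)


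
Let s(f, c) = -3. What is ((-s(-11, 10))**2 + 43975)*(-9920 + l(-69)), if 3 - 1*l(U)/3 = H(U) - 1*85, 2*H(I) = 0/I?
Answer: -424709504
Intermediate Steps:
H(I) = 0 (H(I) = (0/I)/2 = (1/2)*0 = 0)
l(U) = 264 (l(U) = 9 - 3*(0 - 1*85) = 9 - 3*(0 - 85) = 9 - 3*(-85) = 9 + 255 = 264)
((-s(-11, 10))**2 + 43975)*(-9920 + l(-69)) = ((-1*(-3))**2 + 43975)*(-9920 + 264) = (3**2 + 43975)*(-9656) = (9 + 43975)*(-9656) = 43984*(-9656) = -424709504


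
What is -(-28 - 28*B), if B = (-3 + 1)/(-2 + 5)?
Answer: 28/3 ≈ 9.3333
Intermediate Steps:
B = -⅔ (B = -2/3 = (⅓)*(-2) = -⅔ ≈ -0.66667)
-(-28 - 28*B) = -(-28 - 28*(-⅔)) = -(-28 + 56/3) = -1*(-28/3) = 28/3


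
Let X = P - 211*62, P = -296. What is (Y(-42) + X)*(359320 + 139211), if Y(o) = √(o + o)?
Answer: -6669347718 + 997062*I*√21 ≈ -6.6693e+9 + 4.5691e+6*I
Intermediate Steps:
Y(o) = √2*√o (Y(o) = √(2*o) = √2*√o)
X = -13378 (X = -296 - 211*62 = -296 - 13082 = -13378)
(Y(-42) + X)*(359320 + 139211) = (√2*√(-42) - 13378)*(359320 + 139211) = (√2*(I*√42) - 13378)*498531 = (2*I*√21 - 13378)*498531 = (-13378 + 2*I*√21)*498531 = -6669347718 + 997062*I*√21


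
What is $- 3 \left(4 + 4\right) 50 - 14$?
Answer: $-1214$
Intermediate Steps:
$- 3 \left(4 + 4\right) 50 - 14 = \left(-3\right) 8 \cdot 50 - 14 = \left(-24\right) 50 - 14 = -1200 - 14 = -1214$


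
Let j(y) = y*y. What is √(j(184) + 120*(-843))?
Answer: 2*I*√16826 ≈ 259.43*I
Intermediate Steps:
j(y) = y²
√(j(184) + 120*(-843)) = √(184² + 120*(-843)) = √(33856 - 101160) = √(-67304) = 2*I*√16826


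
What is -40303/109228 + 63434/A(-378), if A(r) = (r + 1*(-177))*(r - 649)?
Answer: -16043336503/62258321580 ≈ -0.25769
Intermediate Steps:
A(r) = (-649 + r)*(-177 + r) (A(r) = (r - 177)*(-649 + r) = (-177 + r)*(-649 + r) = (-649 + r)*(-177 + r))
-40303/109228 + 63434/A(-378) = -40303/109228 + 63434/(114873 + (-378)² - 826*(-378)) = -40303*1/109228 + 63434/(114873 + 142884 + 312228) = -40303/109228 + 63434/569985 = -16043336503/62258321580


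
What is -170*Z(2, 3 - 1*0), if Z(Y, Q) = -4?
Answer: 680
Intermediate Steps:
-170*Z(2, 3 - 1*0) = -170*(-4) = 680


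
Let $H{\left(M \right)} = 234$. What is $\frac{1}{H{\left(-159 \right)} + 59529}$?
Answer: $\frac{1}{59763} \approx 1.6733 \cdot 10^{-5}$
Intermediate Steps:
$\frac{1}{H{\left(-159 \right)} + 59529} = \frac{1}{234 + 59529} = \frac{1}{59763}$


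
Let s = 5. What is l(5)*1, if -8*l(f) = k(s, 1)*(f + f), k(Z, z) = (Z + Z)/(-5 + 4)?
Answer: 25/2 ≈ 12.500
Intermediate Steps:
k(Z, z) = -2*Z (k(Z, z) = (2*Z)/(-1) = (2*Z)*(-1) = -2*Z)
l(f) = 5*f/2 (l(f) = -(-2*5)*(f + f)/8 = -(-5)*2*f/4 = -(-5)*f/2 = 5*f/2)
l(5)*1 = ((5/2)*5)*1 = (25/2)*1 = 25/2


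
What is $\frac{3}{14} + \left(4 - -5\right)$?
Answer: $\frac{129}{14} \approx 9.2143$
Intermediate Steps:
$\frac{3}{14} + \left(4 - -5\right) = 3 \cdot \frac{1}{14} + \left(4 + 5\right) = \frac{3}{14} + 9 = \frac{129}{14}$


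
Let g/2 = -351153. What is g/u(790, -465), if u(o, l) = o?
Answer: -351153/395 ≈ -889.00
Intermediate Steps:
g = -702306 (g = 2*(-351153) = -702306)
g/u(790, -465) = -702306/790 = -702306*1/790 = -351153/395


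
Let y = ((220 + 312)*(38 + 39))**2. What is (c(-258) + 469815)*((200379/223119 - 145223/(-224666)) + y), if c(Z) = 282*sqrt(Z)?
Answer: 337768884885834529071325/428438062 + 101370566646238771855*I*sqrt(258)/214219031 ≈ 7.8837e+14 + 7.6009e+12*I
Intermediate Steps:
y = 1678049296 (y = (532*77)**2 = 40964**2 = 1678049296)
(c(-258) + 469815)*((200379/223119 - 145223/(-224666)) + y) = (282*sqrt(-258) + 469815)*((200379/223119 - 145223/(-224666)) + 1678049296) = (282*(I*sqrt(258)) + 469815)*((200379*(1/223119) - 145223*(-1/224666)) + 1678049296) = (282*I*sqrt(258) + 469815)*((66793/74373 + 11171/17282) + 1678049296) = (469815 + 282*I*sqrt(258))*(1985137409/1285314186 + 1678049296) = (469815 + 282*I*sqrt(258))*(2156820566941250465/1285314186) = 337768884885834529071325/428438062 + 101370566646238771855*I*sqrt(258)/214219031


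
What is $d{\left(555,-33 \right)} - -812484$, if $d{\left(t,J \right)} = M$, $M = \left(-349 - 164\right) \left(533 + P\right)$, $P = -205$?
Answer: $644220$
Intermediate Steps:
$M = -168264$ ($M = \left(-349 - 164\right) \left(533 - 205\right) = \left(-513\right) 328 = -168264$)
$d{\left(t,J \right)} = -168264$
$d{\left(555,-33 \right)} - -812484 = -168264 - -812484 = -168264 + 812484 = 644220$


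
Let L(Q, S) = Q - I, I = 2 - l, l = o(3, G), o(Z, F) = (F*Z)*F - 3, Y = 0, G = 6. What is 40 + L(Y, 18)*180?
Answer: 18580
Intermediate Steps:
o(Z, F) = -3 + Z*F² (o(Z, F) = Z*F² - 3 = -3 + Z*F²)
l = 105 (l = -3 + 3*6² = -3 + 3*36 = -3 + 108 = 105)
I = -103 (I = 2 - 1*105 = 2 - 105 = -103)
L(Q, S) = 103 + Q (L(Q, S) = Q - 1*(-103) = Q + 103 = 103 + Q)
40 + L(Y, 18)*180 = 40 + (103 + 0)*180 = 40 + 103*180 = 40 + 18540 = 18580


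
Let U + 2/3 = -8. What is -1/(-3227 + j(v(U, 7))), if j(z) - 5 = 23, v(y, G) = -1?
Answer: 1/3199 ≈ 0.00031260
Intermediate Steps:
U = -26/3 (U = -2/3 - 8 = -26/3 ≈ -8.6667)
j(z) = 28 (j(z) = 5 + 23 = 28)
-1/(-3227 + j(v(U, 7))) = -1/(-3227 + 28) = -1/(-3199) = -1*(-1/3199) = 1/3199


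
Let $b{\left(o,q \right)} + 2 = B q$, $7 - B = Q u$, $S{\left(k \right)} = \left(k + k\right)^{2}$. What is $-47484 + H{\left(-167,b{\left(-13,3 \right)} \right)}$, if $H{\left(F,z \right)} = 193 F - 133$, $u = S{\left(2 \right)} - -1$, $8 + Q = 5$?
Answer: $-79848$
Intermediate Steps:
$S{\left(k \right)} = 4 k^{2}$ ($S{\left(k \right)} = \left(2 k\right)^{2} = 4 k^{2}$)
$Q = -3$ ($Q = -8 + 5 = -3$)
$u = 17$ ($u = 4 \cdot 2^{2} - -1 = 4 \cdot 4 + 1 = 16 + 1 = 17$)
$B = 58$ ($B = 7 - \left(-3\right) 17 = 7 - -51 = 7 + 51 = 58$)
$b{\left(o,q \right)} = -2 + 58 q$
$H{\left(F,z \right)} = -133 + 193 F$
$-47484 + H{\left(-167,b{\left(-13,3 \right)} \right)} = -47484 + \left(-133 + 193 \left(-167\right)\right) = -47484 - 32364 = -79848$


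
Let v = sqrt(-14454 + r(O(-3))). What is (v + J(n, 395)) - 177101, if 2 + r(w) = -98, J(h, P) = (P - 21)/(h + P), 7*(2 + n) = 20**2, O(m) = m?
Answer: -558042633/3151 + I*sqrt(14554) ≈ -1.771e+5 + 120.64*I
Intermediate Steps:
n = 386/7 (n = -2 + (1/7)*20**2 = -2 + (1/7)*400 = -2 + 400/7 = 386/7 ≈ 55.143)
J(h, P) = (-21 + P)/(P + h)
r(w) = -100 (r(w) = -2 - 98 = -100)
v = I*sqrt(14554) (v = sqrt(-14454 - 100) = sqrt(-14554) = I*sqrt(14554) ≈ 120.64*I)
(v + J(n, 395)) - 177101 = (I*sqrt(14554) + (-21 + 395)/(395 + 386/7)) - 177101 = (I*sqrt(14554) + 374/(3151/7)) - 177101 = (I*sqrt(14554) + (7/3151)*374) - 177101 = (I*sqrt(14554) + 2618/3151) - 177101 = (2618/3151 + I*sqrt(14554)) - 177101 = -558042633/3151 + I*sqrt(14554)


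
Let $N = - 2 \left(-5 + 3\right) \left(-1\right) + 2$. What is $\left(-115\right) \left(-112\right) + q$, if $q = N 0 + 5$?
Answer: $12885$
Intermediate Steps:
$N = -2$ ($N = \left(-2\right) \left(-2\right) \left(-1\right) + 2 = 4 \left(-1\right) + 2 = -4 + 2 = -2$)
$q = 5$ ($q = \left(-2\right) 0 + 5 = 0 + 5 = 5$)
$\left(-115\right) \left(-112\right) + q = \left(-115\right) \left(-112\right) + 5 = 12880 + 5 = 12885$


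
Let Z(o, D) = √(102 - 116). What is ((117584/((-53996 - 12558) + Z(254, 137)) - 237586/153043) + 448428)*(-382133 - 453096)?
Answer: -126948295333013732081816234/338947004995995 + 49104783368*I*√14/2214717465 ≈ -3.7454e+11 + 82.96*I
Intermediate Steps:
Z(o, D) = I*√14 (Z(o, D) = √(-14) = I*√14)
((117584/((-53996 - 12558) + Z(254, 137)) - 237586/153043) + 448428)*(-382133 - 453096) = ((117584/((-53996 - 12558) + I*√14) - 237586/153043) + 448428)*(-382133 - 453096) = ((117584/(-66554 + I*√14) - 237586*1/153043) + 448428)*(-835229) = ((117584/(-66554 + I*√14) - 237586/153043) + 448428)*(-835229) = ((-237586/153043 + 117584/(-66554 + I*√14)) + 448428)*(-835229) = (68628528818/153043 + 117584/(-66554 + I*√14))*(-835229) = -57320537496129322/153043 - 98209566736/(-66554 + I*√14)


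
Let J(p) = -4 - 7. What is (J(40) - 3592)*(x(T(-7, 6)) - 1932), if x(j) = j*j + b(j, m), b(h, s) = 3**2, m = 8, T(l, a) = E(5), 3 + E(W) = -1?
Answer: 6870921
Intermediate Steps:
E(W) = -4 (E(W) = -3 - 1 = -4)
T(l, a) = -4
b(h, s) = 9
J(p) = -11
x(j) = 9 + j**2 (x(j) = j*j + 9 = j**2 + 9 = 9 + j**2)
(J(40) - 3592)*(x(T(-7, 6)) - 1932) = (-11 - 3592)*((9 + (-4)**2) - 1932) = -3603*((9 + 16) - 1932) = -3603*(25 - 1932) = -3603*(-1907) = 6870921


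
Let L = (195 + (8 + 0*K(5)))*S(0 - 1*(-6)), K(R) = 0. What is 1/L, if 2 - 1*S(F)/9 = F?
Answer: -1/7308 ≈ -0.00013684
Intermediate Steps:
S(F) = 18 - 9*F
L = -7308 (L = (195 + (8 + 0*0))*(18 - 9*(0 - 1*(-6))) = (195 + (8 + 0))*(18 - 9*(0 + 6)) = (195 + 8)*(18 - 9*6) = 203*(18 - 54) = 203*(-36) = -7308)
1/L = 1/(-7308) = -1/7308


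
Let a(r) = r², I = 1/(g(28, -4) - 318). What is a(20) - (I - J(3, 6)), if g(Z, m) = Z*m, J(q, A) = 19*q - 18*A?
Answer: 150071/430 ≈ 349.00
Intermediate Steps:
J(q, A) = -18*A + 19*q
I = -1/430 (I = 1/(28*(-4) - 318) = 1/(-112 - 318) = 1/(-430) = -1/430 ≈ -0.0023256)
a(20) - (I - J(3, 6)) = 20² - (-1/430 - (-18*6 + 19*3)) = 400 - (-1/430 - (-108 + 57)) = 400 - (-1/430 - 1*(-51)) = 400 - (-1/430 + 51) = 400 - 1*21929/430 = 400 - 21929/430 = 150071/430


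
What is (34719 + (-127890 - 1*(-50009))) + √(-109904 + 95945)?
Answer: -43162 + 3*I*√1551 ≈ -43162.0 + 118.15*I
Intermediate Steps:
(34719 + (-127890 - 1*(-50009))) + √(-109904 + 95945) = (34719 + (-127890 + 50009)) + √(-13959) = (34719 - 77881) + 3*I*√1551 = -43162 + 3*I*√1551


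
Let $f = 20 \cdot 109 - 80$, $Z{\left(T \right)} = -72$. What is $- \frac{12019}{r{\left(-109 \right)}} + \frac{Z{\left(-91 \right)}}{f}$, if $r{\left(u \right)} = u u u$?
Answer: $- \frac{5666849}{226630075} \approx -0.025005$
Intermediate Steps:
$r{\left(u \right)} = u^{3}$ ($r{\left(u \right)} = u^{2} u = u^{3}$)
$f = 2100$ ($f = 2180 - 80 = 2100$)
$- \frac{12019}{r{\left(-109 \right)}} + \frac{Z{\left(-91 \right)}}{f} = - \frac{12019}{\left(-109\right)^{3}} - \frac{72}{2100} = - \frac{12019}{-1295029} - \frac{6}{175} = \left(-12019\right) \left(- \frac{1}{1295029}\right) - \frac{6}{175} = \frac{12019}{1295029} - \frac{6}{175} = - \frac{5666849}{226630075}$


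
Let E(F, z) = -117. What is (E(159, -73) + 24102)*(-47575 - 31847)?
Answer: -1904936670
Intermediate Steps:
(E(159, -73) + 24102)*(-47575 - 31847) = (-117 + 24102)*(-47575 - 31847) = 23985*(-79422) = -1904936670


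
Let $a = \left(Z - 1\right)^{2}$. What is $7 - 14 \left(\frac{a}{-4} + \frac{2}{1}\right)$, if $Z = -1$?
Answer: $-7$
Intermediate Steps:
$a = 4$ ($a = \left(-1 - 1\right)^{2} = \left(-2\right)^{2} = 4$)
$7 - 14 \left(\frac{a}{-4} + \frac{2}{1}\right) = 7 - 14 \left(\frac{4}{-4} + \frac{2}{1}\right) = 7 - 14 \left(4 \left(- \frac{1}{4}\right) + 2 \cdot 1\right) = 7 - 14 \left(-1 + 2\right) = 7 - 14 = -7$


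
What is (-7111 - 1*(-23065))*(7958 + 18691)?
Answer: 425158146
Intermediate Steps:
(-7111 - 1*(-23065))*(7958 + 18691) = (-7111 + 23065)*26649 = 15954*26649 = 425158146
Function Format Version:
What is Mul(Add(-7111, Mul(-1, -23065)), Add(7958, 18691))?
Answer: 425158146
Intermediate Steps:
Mul(Add(-7111, Mul(-1, -23065)), Add(7958, 18691)) = Mul(Add(-7111, 23065), 26649) = Mul(15954, 26649) = 425158146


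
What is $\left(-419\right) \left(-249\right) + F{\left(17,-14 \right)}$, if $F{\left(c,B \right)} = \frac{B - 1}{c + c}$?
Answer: $\frac{3547239}{34} \approx 1.0433 \cdot 10^{5}$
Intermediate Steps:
$F{\left(c,B \right)} = \frac{-1 + B}{2 c}$
$\left(-419\right) \left(-249\right) + F{\left(17,-14 \right)} = \left(-419\right) \left(-249\right) + \frac{-1 - 14}{2 \cdot 17} = 104331 + \frac{1}{2} \cdot \frac{1}{17} \left(-15\right) = 104331 - \frac{15}{34} = \frac{3547239}{34}$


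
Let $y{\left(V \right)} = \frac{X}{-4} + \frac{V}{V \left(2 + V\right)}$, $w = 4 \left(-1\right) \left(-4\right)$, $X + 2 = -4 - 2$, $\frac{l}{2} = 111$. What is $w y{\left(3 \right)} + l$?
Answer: $\frac{1286}{5} \approx 257.2$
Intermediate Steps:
$l = 222$ ($l = 2 \cdot 111 = 222$)
$X = -8$ ($X = -2 - 6 = -8$)
$w = 16$ ($w = \left(-4\right) \left(-4\right) = 16$)
$y{\left(V \right)} = 2 + \frac{1}{2 + V}$ ($y{\left(V \right)} = - \frac{8}{-4} + \frac{V}{V \left(2 + V\right)} = \left(-8\right) \left(- \frac{1}{4}\right) + V \frac{1}{V \left(2 + V\right)} = 2 + \frac{1}{2 + V}$)
$w y{\left(3 \right)} + l = 16 \frac{5 + 2 \cdot 3}{2 + 3} + 222 = 16 \frac{5 + 6}{5} + 222 = 16 \cdot \frac{1}{5} \cdot 11 + 222 = 16 \cdot \frac{11}{5} + 222 = \frac{176}{5} + 222 = \frac{1286}{5}$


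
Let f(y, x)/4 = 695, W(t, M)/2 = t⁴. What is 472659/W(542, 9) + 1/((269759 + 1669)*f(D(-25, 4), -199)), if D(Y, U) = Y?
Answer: 22301676286247/8139666321150586080 ≈ 2.7399e-6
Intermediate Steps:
W(t, M) = 2*t⁴
f(y, x) = 2780 (f(y, x) = 4*695 = 2780)
472659/W(542, 9) + 1/((269759 + 1669)*f(D(-25, 4), -199)) = 472659/((2*542⁴)) + 1/((269759 + 1669)*2780) = 472659/((2*86297287696)) + (1/2780)/271428 = 472659/172594575392 + (1/271428)*(1/2780) = 472659*(1/172594575392) + 1/754569840 = 472659/172594575392 + 1/754569840 = 22301676286247/8139666321150586080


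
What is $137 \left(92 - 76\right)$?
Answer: $2192$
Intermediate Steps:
$137 \left(92 - 76\right) = 137 \cdot 16 = 2192$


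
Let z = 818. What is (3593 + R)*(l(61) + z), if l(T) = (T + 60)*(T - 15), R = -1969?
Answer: 10367616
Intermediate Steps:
l(T) = (-15 + T)*(60 + T) (l(T) = (60 + T)*(-15 + T) = (-15 + T)*(60 + T))
(3593 + R)*(l(61) + z) = (3593 - 1969)*((-900 + 61**2 + 45*61) + 818) = 1624*((-900 + 3721 + 2745) + 818) = 1624*(5566 + 818) = 1624*6384 = 10367616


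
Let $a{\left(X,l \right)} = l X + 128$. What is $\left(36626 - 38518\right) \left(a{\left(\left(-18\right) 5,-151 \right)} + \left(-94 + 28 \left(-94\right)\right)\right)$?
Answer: $-20796864$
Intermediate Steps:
$a{\left(X,l \right)} = 128 + X l$ ($a{\left(X,l \right)} = X l + 128 = 128 + X l$)
$\left(36626 - 38518\right) \left(a{\left(\left(-18\right) 5,-151 \right)} + \left(-94 + 28 \left(-94\right)\right)\right) = \left(36626 - 38518\right) \left(\left(128 + \left(-18\right) 5 \left(-151\right)\right) + \left(-94 + 28 \left(-94\right)\right)\right) = - 1892 \left(\left(128 - -13590\right) - 2726\right) = - 1892 \left(\left(128 + 13590\right) - 2726\right) = - 1892 \left(13718 - 2726\right) = \left(-1892\right) 10992 = -20796864$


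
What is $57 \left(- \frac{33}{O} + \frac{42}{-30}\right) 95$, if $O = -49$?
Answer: $- \frac{192774}{49} \approx -3934.2$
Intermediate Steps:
$57 \left(- \frac{33}{O} + \frac{42}{-30}\right) 95 = 57 \left(- \frac{33}{-49} + \frac{42}{-30}\right) 95 = 57 \left(\left(-33\right) \left(- \frac{1}{49}\right) + 42 \left(- \frac{1}{30}\right)\right) 95 = 57 \left(\frac{33}{49} - \frac{7}{5}\right) 95 = 57 \left(- \frac{178}{245}\right) 95 = \left(- \frac{10146}{245}\right) 95 = - \frac{192774}{49}$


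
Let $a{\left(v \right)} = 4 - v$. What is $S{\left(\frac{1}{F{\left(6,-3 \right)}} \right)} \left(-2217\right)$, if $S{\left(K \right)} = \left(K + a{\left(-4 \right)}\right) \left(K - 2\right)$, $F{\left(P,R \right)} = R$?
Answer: $\frac{118979}{3} \approx 39660.0$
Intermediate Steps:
$S{\left(K \right)} = \left(-2 + K\right) \left(8 + K\right)$ ($S{\left(K \right)} = \left(K + \left(4 - -4\right)\right) \left(K - 2\right) = \left(K + \left(4 + 4\right)\right) \left(-2 + K\right) = \left(K + 8\right) \left(-2 + K\right) = \left(8 + K\right) \left(-2 + K\right) = \left(-2 + K\right) \left(8 + K\right)$)
$S{\left(\frac{1}{F{\left(6,-3 \right)}} \right)} \left(-2217\right) = \left(-16 + \left(\frac{1}{-3}\right)^{2} + \frac{6}{-3}\right) \left(-2217\right) = \left(-16 + \left(- \frac{1}{3}\right)^{2} + 6 \left(- \frac{1}{3}\right)\right) \left(-2217\right) = \left(-16 + \frac{1}{9} - 2\right) \left(-2217\right) = \left(- \frac{161}{9}\right) \left(-2217\right) = \frac{118979}{3}$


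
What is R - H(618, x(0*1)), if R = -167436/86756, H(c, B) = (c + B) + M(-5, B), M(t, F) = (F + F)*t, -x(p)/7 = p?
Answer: -13445661/21689 ≈ -619.93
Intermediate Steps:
x(p) = -7*p
M(t, F) = 2*F*t (M(t, F) = (2*F)*t = 2*F*t)
H(c, B) = c - 9*B (H(c, B) = (c + B) + 2*B*(-5) = (B + c) - 10*B = c - 9*B)
R = -41859/21689 (R = -167436*1/86756 = -41859/21689 ≈ -1.9300)
R - H(618, x(0*1)) = -41859/21689 - (618 - (-63)*0*1) = -41859/21689 - (618 - (-63)*0) = -41859/21689 - (618 - 9*0) = -41859/21689 - (618 + 0) = -41859/21689 - 1*618 = -41859/21689 - 618 = -13445661/21689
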